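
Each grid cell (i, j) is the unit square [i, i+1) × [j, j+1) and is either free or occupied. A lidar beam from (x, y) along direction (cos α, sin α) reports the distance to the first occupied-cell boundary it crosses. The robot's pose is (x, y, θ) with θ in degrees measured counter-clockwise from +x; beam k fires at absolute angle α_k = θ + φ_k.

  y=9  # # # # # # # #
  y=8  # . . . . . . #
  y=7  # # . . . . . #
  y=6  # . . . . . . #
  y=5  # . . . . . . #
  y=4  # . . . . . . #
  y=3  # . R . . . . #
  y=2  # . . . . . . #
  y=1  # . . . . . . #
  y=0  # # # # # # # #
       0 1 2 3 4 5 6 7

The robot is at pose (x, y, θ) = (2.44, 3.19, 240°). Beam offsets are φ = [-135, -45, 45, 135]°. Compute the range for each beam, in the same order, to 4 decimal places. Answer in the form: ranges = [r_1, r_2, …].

ranges = [3.9444, 1.4908, 2.2673, 4.7209]

beam 1: φ=-135°, α=105°
  direction (-0.2588, 0.9659); cell (2,3); t to first gridline: x 1.7000, y 0.8386 (then +3.8637 / +1.0353)
    (2,4) via y @ 0.8386
    (1,4) via x @ 1.7000
    (1,5) via y @ 1.8738
    (1,6) via y @ 2.9091
    (1,7) via y @ 3.9444  # hit
  → r_1 = 3.9444
beam 2: φ=-45°, α=195°
  direction (-0.9659, -0.2588); cell (2,3); t to first gridline: x 0.4555, y 0.7341 (then +1.0353 / +3.8637)
    (1,3) via x @ 0.4555
    (1,2) via y @ 0.7341
    (0,2) via x @ 1.4908  # hit
  → r_2 = 1.4908
beam 3: φ=45°, α=285°
  direction (0.2588, -0.9659); cell (2,3); t to first gridline: x 2.1637, y 0.1967 (then +3.8637 / +1.0353)
    (2,2) via y @ 0.1967
    (2,1) via y @ 1.2320
    (3,1) via x @ 2.1637
    (3,0) via y @ 2.2673  # hit
  → r_3 = 2.2673
beam 4: φ=135°, α=15°
  direction (0.9659, 0.2588); cell (2,3); t to first gridline: x 0.5798, y 3.1296 (then +1.0353 / +3.8637)
    (3,3) via x @ 0.5798
    (4,3) via x @ 1.6150
    (5,3) via x @ 2.6503
    (5,4) via y @ 3.1296
    (6,4) via x @ 3.6856
    (7,4) via x @ 4.7209  # hit
  → r_4 = 4.7209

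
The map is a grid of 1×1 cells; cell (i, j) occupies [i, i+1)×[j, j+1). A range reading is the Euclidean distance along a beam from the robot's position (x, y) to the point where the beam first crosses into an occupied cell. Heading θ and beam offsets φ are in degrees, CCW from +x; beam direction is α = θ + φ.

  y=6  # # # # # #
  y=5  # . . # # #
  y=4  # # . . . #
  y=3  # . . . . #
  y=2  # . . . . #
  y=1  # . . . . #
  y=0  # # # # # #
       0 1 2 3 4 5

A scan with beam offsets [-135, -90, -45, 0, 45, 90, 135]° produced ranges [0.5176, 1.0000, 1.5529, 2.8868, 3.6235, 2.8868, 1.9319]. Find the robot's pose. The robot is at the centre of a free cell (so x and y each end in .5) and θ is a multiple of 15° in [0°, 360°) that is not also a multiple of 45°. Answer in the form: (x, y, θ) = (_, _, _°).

Candidates: 17 free-cell centres × 16 headings = 272 poses. Raycast each; keep the one whose scan matches to 4 dp.
  (2.5, 3.5, 255°): beam 1 = 1.0000 ≠ 0.5176 ✗
  (1.5, 5.5, 255°): beam 1 = 0.5774 ≠ 0.5176 ✗
  (2.5, 1.5, 240°): beam 1 = 2.5882 ≠ 0.5176 ✗
  (3.5, 3.5, 150°): beam 1 = 1.5529 ≠ 0.5176 ✗
  …
  (4.5, 3.5, 150°): r_1=0.5176, r_2=1.0000, r_3=1.5529, r_4=2.8868, r_5=3.6235, r_6=2.8868, r_7=1.9319 — all match ✓
Only this pose fits every beam.

(x, y, θ) = (4.5, 3.5, 150°)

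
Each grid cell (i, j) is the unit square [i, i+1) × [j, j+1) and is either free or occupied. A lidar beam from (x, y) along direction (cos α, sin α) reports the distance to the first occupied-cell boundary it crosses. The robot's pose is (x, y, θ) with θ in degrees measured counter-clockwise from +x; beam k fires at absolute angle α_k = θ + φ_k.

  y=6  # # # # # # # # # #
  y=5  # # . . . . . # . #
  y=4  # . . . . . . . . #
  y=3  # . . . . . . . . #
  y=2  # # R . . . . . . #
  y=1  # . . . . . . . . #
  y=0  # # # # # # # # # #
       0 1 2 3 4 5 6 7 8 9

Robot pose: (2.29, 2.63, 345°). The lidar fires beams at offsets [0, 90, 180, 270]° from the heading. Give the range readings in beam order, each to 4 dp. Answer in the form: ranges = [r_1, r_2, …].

ranges = [6.2978, 3.4889, 0.3002, 1.6875]

beam 1: φ=0°, α=345°
  cosα=0.9659 sinα=-0.2588 | (2,2) | tMaxX 0.7350 tMaxY 2.4341 | tΔX 1.0353 tΔY 3.8637
    t=0.7350 [x] (3,2)
    t=1.7703 [x] (4,2)
    t=2.4341 [y] (4,1)
    t=2.8056 [x] (5,1)
    t=3.8409 [x] (6,1)
    t=4.8762 [x] (7,1)
    t=5.9114 [x] (8,1)
    t=6.2978 [y] (8,0) — stop
  → r_1 = 6.2978
beam 2: φ=90°, α=75°
  cosα=0.2588 sinα=0.9659 | (2,2) | tMaxX 2.7432 tMaxY 0.3831 | tΔX 3.8637 tΔY 1.0353
    t=0.3831 [y] (2,3)
    t=1.4183 [y] (2,4)
    t=2.4536 [y] (2,5)
    t=2.7432 [x] (3,5)
    t=3.4889 [y] (3,6) — stop
  → r_2 = 3.4889
beam 3: φ=180°, α=165°
  cosα=-0.9659 sinα=0.2588 | (2,2) | tMaxX 0.3002 tMaxY 1.4296 | tΔX 1.0353 tΔY 3.8637
    t=0.3002 [x] (1,2) — stop
  → r_3 = 0.3002
beam 4: φ=270°, α=255°
  cosα=-0.2588 sinα=-0.9659 | (2,2) | tMaxX 1.1205 tMaxY 0.6522 | tΔX 3.8637 tΔY 1.0353
    t=0.6522 [y] (2,1)
    t=1.1205 [x] (1,1)
    t=1.6875 [y] (1,0) — stop
  → r_4 = 1.6875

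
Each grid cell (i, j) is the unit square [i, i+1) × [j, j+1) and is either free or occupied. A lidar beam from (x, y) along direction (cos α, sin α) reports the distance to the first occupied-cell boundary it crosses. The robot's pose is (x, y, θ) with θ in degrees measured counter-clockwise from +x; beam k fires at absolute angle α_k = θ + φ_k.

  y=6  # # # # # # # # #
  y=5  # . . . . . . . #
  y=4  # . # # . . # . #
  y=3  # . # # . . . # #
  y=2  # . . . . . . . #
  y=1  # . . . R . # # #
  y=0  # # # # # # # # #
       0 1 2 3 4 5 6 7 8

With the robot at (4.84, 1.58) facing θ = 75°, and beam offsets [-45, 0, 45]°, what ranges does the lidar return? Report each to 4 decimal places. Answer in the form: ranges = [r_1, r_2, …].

beam 1: φ=-45°, α=30°
  cosα=0.8660 sinα=0.5000 | (4,1) | tMaxX 0.1848 tMaxY 0.8400 | tΔX 1.1547 tΔY 2.0000
    t=0.1848 [x] (5,1)
    t=0.8400 [y] (5,2)
    t=1.3395 [x] (6,2)
    t=2.4942 [x] (7,2)
    t=2.8400 [y] (7,3) — stop
  → r_1 = 2.8400
beam 2: φ=0°, α=75°
  cosα=0.2588 sinα=0.9659 | (4,1) | tMaxX 0.6182 tMaxY 0.4348 | tΔX 3.8637 tΔY 1.0353
    t=0.4348 [y] (4,2)
    t=0.6182 [x] (5,2)
    t=1.4701 [y] (5,3)
    t=2.5054 [y] (5,4)
    t=3.5406 [y] (5,5)
    t=4.4819 [x] (6,5)
    t=4.5759 [y] (6,6) — stop
  → r_2 = 4.5759
beam 3: φ=45°, α=120°
  cosα=-0.5000 sinα=0.8660 | (4,1) | tMaxX 1.6800 tMaxY 0.4850 | tΔX 2.0000 tΔY 1.1547
    t=0.4850 [y] (4,2)
    t=1.6397 [y] (4,3)
    t=1.6800 [x] (3,3) — stop
  → r_3 = 1.6800

ranges = [2.8400, 4.5759, 1.6800]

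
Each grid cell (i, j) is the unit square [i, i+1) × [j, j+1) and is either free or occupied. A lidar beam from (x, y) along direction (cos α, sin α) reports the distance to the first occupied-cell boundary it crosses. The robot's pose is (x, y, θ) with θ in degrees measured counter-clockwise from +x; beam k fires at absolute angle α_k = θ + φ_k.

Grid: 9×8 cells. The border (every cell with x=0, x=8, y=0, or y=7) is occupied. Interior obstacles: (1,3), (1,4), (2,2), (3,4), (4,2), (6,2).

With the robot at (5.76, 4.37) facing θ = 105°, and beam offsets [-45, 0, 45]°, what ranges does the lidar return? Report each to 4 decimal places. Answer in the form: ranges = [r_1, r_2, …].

beam 1: φ=-45°, α=60°
  direction (0.5000, 0.8660); cell (5,4); t to first gridline: x 0.4800, y 0.7275 (then +2.0000 / +1.1547)
    (6,4) via x @ 0.4800
    (6,5) via y @ 0.7275
    (6,6) via y @ 1.8822
    (7,6) via x @ 2.4800
    (7,7) via y @ 3.0369  # hit
  → r_1 = 3.0369
beam 2: φ=0°, α=105°
  direction (-0.2588, 0.9659); cell (5,4); t to first gridline: x 2.9364, y 0.6522 (then +3.8637 / +1.0353)
    (5,5) via y @ 0.6522
    (5,6) via y @ 1.6875
    (5,7) via y @ 2.7228  # hit
  → r_2 = 2.7228
beam 3: φ=45°, α=150°
  direction (-0.8660, 0.5000); cell (5,4); t to first gridline: x 0.8776, y 1.2600 (then +1.1547 / +2.0000)
    (4,4) via x @ 0.8776
    (4,5) via y @ 1.2600
    (3,5) via x @ 2.0323
    (2,5) via x @ 3.1870
    (2,6) via y @ 3.2600
    (1,6) via x @ 4.3417
    (1,7) via y @ 5.2600  # hit
  → r_3 = 5.2600

ranges = [3.0369, 2.7228, 5.2600]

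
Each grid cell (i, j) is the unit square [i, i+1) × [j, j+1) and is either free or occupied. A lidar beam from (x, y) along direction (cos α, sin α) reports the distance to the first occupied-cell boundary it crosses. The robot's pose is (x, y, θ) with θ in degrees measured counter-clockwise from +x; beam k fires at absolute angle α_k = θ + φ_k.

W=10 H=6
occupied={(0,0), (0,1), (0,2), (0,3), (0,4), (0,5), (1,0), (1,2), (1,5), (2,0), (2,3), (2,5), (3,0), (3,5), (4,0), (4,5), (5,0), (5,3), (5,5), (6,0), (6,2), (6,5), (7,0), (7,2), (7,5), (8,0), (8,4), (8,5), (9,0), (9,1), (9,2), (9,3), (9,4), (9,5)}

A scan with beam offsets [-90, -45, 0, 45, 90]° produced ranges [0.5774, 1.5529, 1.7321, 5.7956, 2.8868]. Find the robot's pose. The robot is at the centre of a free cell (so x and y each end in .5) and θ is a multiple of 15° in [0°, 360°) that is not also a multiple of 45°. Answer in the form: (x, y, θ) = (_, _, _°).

(x, y, θ) = (2.5, 2.5, 300°)

Enumerate (i+0.5, j+0.5, θ) over the 26 free cells and 16 admissible headings. For each, cast all 5 beams and compare to the given ranges.
  (1.5, 3.5, 75°): beam 1 = 0.5176 ≠ 0.5774 ✗
  (1.5, 4.5, 120°): beam 1 = 1.0000 ≠ 0.5774 ✗
  (4.5, 2.5, 240°): beam 1 = 1.7321 ≠ 0.5774 ✗
  …
  (2.5, 2.5, 300°): r_1=0.5774, r_2=1.5529, r_3=1.7321, r_4=5.7956, r_5=2.8868 — all match ✓
No second candidate reproduces the full scan.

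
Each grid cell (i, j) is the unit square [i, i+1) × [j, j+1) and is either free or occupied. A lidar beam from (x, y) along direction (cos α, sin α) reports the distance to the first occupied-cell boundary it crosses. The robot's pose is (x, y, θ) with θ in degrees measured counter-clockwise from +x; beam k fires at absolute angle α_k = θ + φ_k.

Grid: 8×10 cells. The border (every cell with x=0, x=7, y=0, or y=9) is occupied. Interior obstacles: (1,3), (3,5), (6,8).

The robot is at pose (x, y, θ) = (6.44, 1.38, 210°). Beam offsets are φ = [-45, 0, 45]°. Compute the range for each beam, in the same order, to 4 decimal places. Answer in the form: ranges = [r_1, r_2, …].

ranges = [5.6319, 0.7600, 0.3934]

beam 1: φ=-45°, α=165°
  dir = (cos 165°, sin 165°) = (-0.9659, 0.2588); from cell (6,1)
  next x-line at t=0.4555, next y-line at t=2.3955; Δt_x=1.0353, Δt_y=3.8637
    x: enter (5,1) at t=0.4555
    x: enter (4,1) at t=1.4908
    y: enter (4,2) at t=2.3955
    x: enter (3,2) at t=2.5261
    x: enter (2,2) at t=3.5614
    x: enter (1,2) at t=4.5966
    x: enter (0,2) at t=5.6319 ← occupied
  → r_1 = 5.6319
beam 2: φ=0°, α=210°
  dir = (cos 210°, sin 210°) = (-0.8660, -0.5000); from cell (6,1)
  next x-line at t=0.5081, next y-line at t=0.7600; Δt_x=1.1547, Δt_y=2.0000
    x: enter (5,1) at t=0.5081
    y: enter (5,0) at t=0.7600 ← occupied
  → r_2 = 0.7600
beam 3: φ=45°, α=255°
  dir = (cos 255°, sin 255°) = (-0.2588, -0.9659); from cell (6,1)
  next x-line at t=1.7000, next y-line at t=0.3934; Δt_x=3.8637, Δt_y=1.0353
    y: enter (6,0) at t=0.3934 ← occupied
  → r_3 = 0.3934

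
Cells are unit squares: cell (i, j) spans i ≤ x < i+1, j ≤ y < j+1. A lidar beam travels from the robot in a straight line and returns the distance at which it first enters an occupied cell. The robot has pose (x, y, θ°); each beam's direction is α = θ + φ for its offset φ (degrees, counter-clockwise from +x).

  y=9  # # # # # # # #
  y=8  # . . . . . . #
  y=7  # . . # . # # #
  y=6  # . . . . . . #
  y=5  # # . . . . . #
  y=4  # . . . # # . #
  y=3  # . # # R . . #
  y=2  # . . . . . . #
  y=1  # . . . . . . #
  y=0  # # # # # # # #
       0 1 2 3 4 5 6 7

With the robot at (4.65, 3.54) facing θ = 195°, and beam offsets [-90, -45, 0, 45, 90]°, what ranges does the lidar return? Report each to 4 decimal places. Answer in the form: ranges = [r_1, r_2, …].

ranges = [0.4762, 0.7506, 0.6729, 2.9329, 2.6296]

beam 1: φ=-90°, α=105°
  cosα=-0.2588 sinα=0.9659 | (4,3) | tMaxX 2.5114 tMaxY 0.4762 | tΔX 3.8637 tΔY 1.0353
    t=0.4762 [y] (4,4) — stop
  → r_1 = 0.4762
beam 2: φ=-45°, α=150°
  cosα=-0.8660 sinα=0.5000 | (4,3) | tMaxX 0.7506 tMaxY 0.9200 | tΔX 1.1547 tΔY 2.0000
    t=0.7506 [x] (3,3) — stop
  → r_2 = 0.7506
beam 3: φ=0°, α=195°
  cosα=-0.9659 sinα=-0.2588 | (4,3) | tMaxX 0.6729 tMaxY 2.0864 | tΔX 1.0353 tΔY 3.8637
    t=0.6729 [x] (3,3) — stop
  → r_3 = 0.6729
beam 4: φ=45°, α=240°
  cosα=-0.5000 sinα=-0.8660 | (4,3) | tMaxX 1.3000 tMaxY 0.6235 | tΔX 2.0000 tΔY 1.1547
    t=0.6235 [y] (4,2)
    t=1.3000 [x] (3,2)
    t=1.7782 [y] (3,1)
    t=2.9329 [y] (3,0) — stop
  → r_4 = 2.9329
beam 5: φ=90°, α=285°
  cosα=0.2588 sinα=-0.9659 | (4,3) | tMaxX 1.3523 tMaxY 0.5590 | tΔX 3.8637 tΔY 1.0353
    t=0.5590 [y] (4,2)
    t=1.3523 [x] (5,2)
    t=1.5943 [y] (5,1)
    t=2.6296 [y] (5,0) — stop
  → r_5 = 2.6296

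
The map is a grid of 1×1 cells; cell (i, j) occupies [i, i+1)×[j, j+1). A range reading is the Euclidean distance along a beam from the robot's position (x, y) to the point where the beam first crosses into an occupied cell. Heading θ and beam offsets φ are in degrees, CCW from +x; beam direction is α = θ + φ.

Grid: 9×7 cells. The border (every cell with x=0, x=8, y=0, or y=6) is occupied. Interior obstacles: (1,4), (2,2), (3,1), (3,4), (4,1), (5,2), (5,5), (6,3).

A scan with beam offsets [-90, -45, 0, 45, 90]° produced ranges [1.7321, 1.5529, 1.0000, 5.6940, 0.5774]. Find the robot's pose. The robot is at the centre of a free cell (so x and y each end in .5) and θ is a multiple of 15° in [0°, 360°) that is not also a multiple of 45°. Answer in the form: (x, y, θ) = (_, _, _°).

(x, y, θ) = (6.5, 4.5, 150°)

Candidates: 27 free-cell centres × 16 headings = 432 poses. Raycast each; keep the one whose scan matches to 4 dp.
  (3.5, 3.5, 240°): beam 2 = 2.5882 ≠ 1.5529 ✗
  (3.5, 2.5, 30°): beam 1 = 0.5774 ≠ 1.7321 ✗
  (7.5, 2.5, 75°): beam 1 = 0.5176 ≠ 1.7321 ✗
  …
  (6.5, 4.5, 150°): r_1=1.7321, r_2=1.5529, r_3=1.0000, r_4=5.6940, r_5=0.5774 — all match ✓
Unique over the lattice → pose = (6.5, 4.5, 150°).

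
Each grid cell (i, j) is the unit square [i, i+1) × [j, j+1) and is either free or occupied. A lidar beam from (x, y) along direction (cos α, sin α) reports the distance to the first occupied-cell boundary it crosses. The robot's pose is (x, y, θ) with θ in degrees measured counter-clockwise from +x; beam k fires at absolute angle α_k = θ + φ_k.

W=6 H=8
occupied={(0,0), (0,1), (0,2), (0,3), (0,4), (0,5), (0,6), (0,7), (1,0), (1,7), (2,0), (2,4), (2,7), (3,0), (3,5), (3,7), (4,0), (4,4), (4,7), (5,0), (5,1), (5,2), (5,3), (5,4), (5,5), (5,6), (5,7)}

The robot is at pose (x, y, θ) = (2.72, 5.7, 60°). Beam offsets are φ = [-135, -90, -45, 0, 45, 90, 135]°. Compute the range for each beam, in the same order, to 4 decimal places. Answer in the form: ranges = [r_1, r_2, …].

beam 1: φ=-135°, α=285°
  dir = (cos 285°, sin 285°) = (0.2588, -0.9659); from cell (2,5)
  next x-line at t=1.0818, next y-line at t=0.7247; Δt_x=3.8637, Δt_y=1.0353
    y: enter (2,4) at t=0.7247 ← occupied
  → r_1 = 0.7247
beam 2: φ=-90°, α=330°
  dir = (cos 330°, sin 330°) = (0.8660, -0.5000); from cell (2,5)
  next x-line at t=0.3233, next y-line at t=1.4000; Δt_x=1.1547, Δt_y=2.0000
    x: enter (3,5) at t=0.3233 ← occupied
  → r_2 = 0.3233
beam 3: φ=-45°, α=15°
  dir = (cos 15°, sin 15°) = (0.9659, 0.2588); from cell (2,5)
  next x-line at t=0.2899, next y-line at t=1.1591; Δt_x=1.0353, Δt_y=3.8637
    x: enter (3,5) at t=0.2899 ← occupied
  → r_3 = 0.2899
beam 4: φ=0°, α=60°
  dir = (cos 60°, sin 60°) = (0.5000, 0.8660); from cell (2,5)
  next x-line at t=0.5600, next y-line at t=0.3464; Δt_x=2.0000, Δt_y=1.1547
    y: enter (2,6) at t=0.3464
    x: enter (3,6) at t=0.5600
    y: enter (3,7) at t=1.5011 ← occupied
  → r_4 = 1.5011
beam 5: φ=45°, α=105°
  dir = (cos 105°, sin 105°) = (-0.2588, 0.9659); from cell (2,5)
  next x-line at t=2.7819, next y-line at t=0.3106; Δt_x=3.8637, Δt_y=1.0353
    y: enter (2,6) at t=0.3106
    y: enter (2,7) at t=1.3459 ← occupied
  → r_5 = 1.3459
beam 6: φ=90°, α=150°
  dir = (cos 150°, sin 150°) = (-0.8660, 0.5000); from cell (2,5)
  next x-line at t=0.8314, next y-line at t=0.6000; Δt_x=1.1547, Δt_y=2.0000
    y: enter (2,6) at t=0.6000
    x: enter (1,6) at t=0.8314
    x: enter (0,6) at t=1.9861 ← occupied
  → r_6 = 1.9861
beam 7: φ=135°, α=195°
  dir = (cos 195°, sin 195°) = (-0.9659, -0.2588); from cell (2,5)
  next x-line at t=0.7454, next y-line at t=2.7046; Δt_x=1.0353, Δt_y=3.8637
    x: enter (1,5) at t=0.7454
    x: enter (0,5) at t=1.7807 ← occupied
  → r_7 = 1.7807

ranges = [0.7247, 0.3233, 0.2899, 1.5011, 1.3459, 1.9861, 1.7807]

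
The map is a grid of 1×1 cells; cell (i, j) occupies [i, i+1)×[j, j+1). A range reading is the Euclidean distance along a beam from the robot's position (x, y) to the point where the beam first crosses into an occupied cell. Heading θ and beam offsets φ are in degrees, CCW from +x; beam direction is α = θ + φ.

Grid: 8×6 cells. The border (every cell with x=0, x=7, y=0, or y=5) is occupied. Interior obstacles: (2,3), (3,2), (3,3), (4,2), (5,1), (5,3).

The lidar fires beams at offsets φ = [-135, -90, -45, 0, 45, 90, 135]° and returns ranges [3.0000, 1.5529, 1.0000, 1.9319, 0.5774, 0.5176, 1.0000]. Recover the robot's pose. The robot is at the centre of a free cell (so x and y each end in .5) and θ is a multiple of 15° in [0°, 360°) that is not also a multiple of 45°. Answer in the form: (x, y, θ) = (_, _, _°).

(x, y, θ) = (1.5, 2.5, 105°)

The pose lattice has 18·16 = 288 candidates. Test each by forward raycasting.
  (5.5, 2.5, 105°): beam 1 = 1.7321 ≠ 3.0000 ✗
  (6.5, 4.5, 300°): beam 1 = 1.9319 ≠ 3.0000 ✗
  (1.5, 3.5, 255°): beam 1 = 1.0000 ≠ 3.0000 ✗
  …
  (1.5, 2.5, 105°): r_1=3.0000, r_2=1.5529, r_3=1.0000, r_4=1.9319, r_5=0.5774, r_6=0.5176, r_7=1.0000 — all match ✓
No second candidate reproduces the full scan.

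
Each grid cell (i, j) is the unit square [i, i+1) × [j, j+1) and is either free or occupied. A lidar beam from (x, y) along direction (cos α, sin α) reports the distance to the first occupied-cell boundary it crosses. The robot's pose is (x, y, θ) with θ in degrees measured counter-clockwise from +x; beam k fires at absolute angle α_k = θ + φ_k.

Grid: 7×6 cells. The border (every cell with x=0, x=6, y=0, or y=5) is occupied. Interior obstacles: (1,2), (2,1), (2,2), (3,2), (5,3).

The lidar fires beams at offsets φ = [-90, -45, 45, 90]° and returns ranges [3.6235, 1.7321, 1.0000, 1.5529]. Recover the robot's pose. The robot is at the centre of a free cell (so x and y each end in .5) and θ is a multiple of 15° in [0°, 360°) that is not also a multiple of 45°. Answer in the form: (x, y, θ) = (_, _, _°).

Enumerate (i+0.5, j+0.5, θ) over the 15 free cells and 16 admissible headings. For each, cast all 4 beams and compare to the given ranges.
  (5.5, 1.5, 285°): beam 1 = 1.9319 ≠ 3.6235 ✗
  (1.5, 3.5, 165°): beam 1 = 1.5529 ≠ 3.6235 ✗
  (1.5, 4.5, 255°): beam 1 = 0.5176 ≠ 3.6235 ✗
  …
  (4.5, 4.5, 285°): r_1=3.6235, r_2=1.7321, r_3=1.0000, r_4=1.5529 — all match ✓
Unique over the lattice → pose = (4.5, 4.5, 285°).

(x, y, θ) = (4.5, 4.5, 285°)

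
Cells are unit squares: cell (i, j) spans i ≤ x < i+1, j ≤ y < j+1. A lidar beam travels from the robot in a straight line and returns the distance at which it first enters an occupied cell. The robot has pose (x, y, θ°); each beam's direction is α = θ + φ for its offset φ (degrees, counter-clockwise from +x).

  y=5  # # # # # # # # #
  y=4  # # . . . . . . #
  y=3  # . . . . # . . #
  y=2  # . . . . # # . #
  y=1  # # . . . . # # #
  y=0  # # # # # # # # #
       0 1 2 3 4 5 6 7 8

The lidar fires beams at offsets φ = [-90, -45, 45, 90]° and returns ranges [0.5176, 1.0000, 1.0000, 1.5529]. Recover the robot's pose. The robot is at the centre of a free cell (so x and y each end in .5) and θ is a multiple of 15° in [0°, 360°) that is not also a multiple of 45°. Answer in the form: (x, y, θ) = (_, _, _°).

(x, y, θ) = (6.5, 4.5, 195°)

The pose lattice has 21·16 = 336 candidates. Test each by forward raycasting.
  (4.5, 1.5, 105°): beam 1 = 1.5529 ≠ 0.5176 ✗
  (3.5, 2.5, 285°): beam 1 = 1.9319 ≠ 0.5176 ✗
  (3.5, 1.5, 15°): beam 3 = 4.0415 ≠ 1.0000 ✗
  …
  (6.5, 4.5, 195°): r_1=0.5176, r_2=1.0000, r_3=1.0000, r_4=1.5529 — all match ✓
No second candidate reproduces the full scan.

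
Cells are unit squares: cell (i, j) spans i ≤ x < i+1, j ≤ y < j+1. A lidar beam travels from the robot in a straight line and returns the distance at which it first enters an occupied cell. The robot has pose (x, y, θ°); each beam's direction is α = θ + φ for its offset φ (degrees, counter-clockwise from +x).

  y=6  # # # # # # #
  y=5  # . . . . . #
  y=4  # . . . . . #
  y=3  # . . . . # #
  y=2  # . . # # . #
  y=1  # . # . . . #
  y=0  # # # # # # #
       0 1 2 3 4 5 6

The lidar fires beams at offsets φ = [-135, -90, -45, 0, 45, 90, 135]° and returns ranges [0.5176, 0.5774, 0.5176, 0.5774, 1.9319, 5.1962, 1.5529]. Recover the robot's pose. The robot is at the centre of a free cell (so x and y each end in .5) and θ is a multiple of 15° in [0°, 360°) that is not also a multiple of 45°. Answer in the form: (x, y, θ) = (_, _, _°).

(x, y, θ) = (5.5, 5.5, 120°)

The pose lattice has 21·16 = 336 candidates. Test each by forward raycasting.
  (5.5, 1.5, 165°): beam 1 = 0.5774 ≠ 0.5176 ✗
  (5.5, 2.5, 165°): beam 1 = 0.5774 ≠ 0.5176 ✗
  (1.5, 4.5, 345°): beam 1 = 0.5774 ≠ 0.5176 ✗
  …
  (5.5, 5.5, 120°): r_1=0.5176, r_2=0.5774, r_3=0.5176, r_4=0.5774, r_5=1.9319, r_6=5.1962, r_7=1.5529 — all match ✓
Only this pose fits every beam.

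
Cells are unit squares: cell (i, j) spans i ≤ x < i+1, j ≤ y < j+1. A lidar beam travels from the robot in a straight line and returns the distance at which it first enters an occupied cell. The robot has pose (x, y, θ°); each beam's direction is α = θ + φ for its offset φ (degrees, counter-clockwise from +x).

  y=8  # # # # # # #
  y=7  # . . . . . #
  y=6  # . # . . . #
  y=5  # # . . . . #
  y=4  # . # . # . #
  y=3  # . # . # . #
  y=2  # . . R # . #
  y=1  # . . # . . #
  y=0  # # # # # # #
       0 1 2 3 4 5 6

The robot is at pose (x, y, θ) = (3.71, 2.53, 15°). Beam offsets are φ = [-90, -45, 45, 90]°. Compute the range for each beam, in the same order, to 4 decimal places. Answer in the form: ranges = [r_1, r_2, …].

ranges = [0.5487, 0.3349, 0.5800, 3.5924]

beam 1: φ=-90°, α=285°
  cosα=0.2588 sinα=-0.9659 | (3,2) | tMaxX 1.1205 tMaxY 0.5487 | tΔX 3.8637 tΔY 1.0353
    t=0.5487 [y] (3,1) — stop
  → r_1 = 0.5487
beam 2: φ=-45°, α=330°
  cosα=0.8660 sinα=-0.5000 | (3,2) | tMaxX 0.3349 tMaxY 1.0600 | tΔX 1.1547 tΔY 2.0000
    t=0.3349 [x] (4,2) — stop
  → r_2 = 0.3349
beam 3: φ=45°, α=60°
  cosα=0.5000 sinα=0.8660 | (3,2) | tMaxX 0.5800 tMaxY 0.5427 | tΔX 2.0000 tΔY 1.1547
    t=0.5427 [y] (3,3)
    t=0.5800 [x] (4,3) — stop
  → r_3 = 0.5800
beam 4: φ=90°, α=105°
  cosα=-0.2588 sinα=0.9659 | (3,2) | tMaxX 2.7432 tMaxY 0.4866 | tΔX 3.8637 tΔY 1.0353
    t=0.4866 [y] (3,3)
    t=1.5219 [y] (3,4)
    t=2.5571 [y] (3,5)
    t=2.7432 [x] (2,5)
    t=3.5924 [y] (2,6) — stop
  → r_4 = 3.5924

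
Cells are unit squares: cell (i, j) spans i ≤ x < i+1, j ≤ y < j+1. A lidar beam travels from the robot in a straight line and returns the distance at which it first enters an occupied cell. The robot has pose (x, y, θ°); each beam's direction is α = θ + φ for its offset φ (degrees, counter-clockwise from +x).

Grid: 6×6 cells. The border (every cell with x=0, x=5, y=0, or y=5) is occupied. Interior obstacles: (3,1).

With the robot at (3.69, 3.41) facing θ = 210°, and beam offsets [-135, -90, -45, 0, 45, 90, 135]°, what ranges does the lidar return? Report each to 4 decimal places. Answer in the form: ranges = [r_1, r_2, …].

beam 1: φ=-135°, α=75°
  cosα=0.2588 sinα=0.9659 | (3,3) | tMaxX 1.1977 tMaxY 0.6108 | tΔX 3.8637 tΔY 1.0353
    t=0.6108 [y] (3,4)
    t=1.1977 [x] (4,4)
    t=1.6461 [y] (4,5) — stop
  → r_1 = 1.6461
beam 2: φ=-90°, α=120°
  cosα=-0.5000 sinα=0.8660 | (3,3) | tMaxX 1.3800 tMaxY 0.6813 | tΔX 2.0000 tΔY 1.1547
    t=0.6813 [y] (3,4)
    t=1.3800 [x] (2,4)
    t=1.8360 [y] (2,5) — stop
  → r_2 = 1.8360
beam 3: φ=-45°, α=165°
  cosα=-0.9659 sinα=0.2588 | (3,3) | tMaxX 0.7143 tMaxY 2.2796 | tΔX 1.0353 tΔY 3.8637
    t=0.7143 [x] (2,3)
    t=1.7496 [x] (1,3)
    t=2.2796 [y] (1,4)
    t=2.7849 [x] (0,4) — stop
  → r_3 = 2.7849
beam 4: φ=0°, α=210°
  cosα=-0.8660 sinα=-0.5000 | (3,3) | tMaxX 0.7967 tMaxY 0.8200 | tΔX 1.1547 tΔY 2.0000
    t=0.7967 [x] (2,3)
    t=0.8200 [y] (2,2)
    t=1.9514 [x] (1,2)
    t=2.8200 [y] (1,1)
    t=3.1061 [x] (0,1) — stop
  → r_4 = 3.1061
beam 5: φ=45°, α=255°
  cosα=-0.2588 sinα=-0.9659 | (3,3) | tMaxX 2.6660 tMaxY 0.4245 | tΔX 3.8637 tΔY 1.0353
    t=0.4245 [y] (3,2)
    t=1.4597 [y] (3,1) — stop
  → r_5 = 1.4597
beam 6: φ=90°, α=300°
  cosα=0.5000 sinα=-0.8660 | (3,3) | tMaxX 0.6200 tMaxY 0.4734 | tΔX 2.0000 tΔY 1.1547
    t=0.4734 [y] (3,2)
    t=0.6200 [x] (4,2)
    t=1.6281 [y] (4,1)
    t=2.6200 [x] (5,1) — stop
  → r_6 = 2.6200
beam 7: φ=135°, α=345°
  cosα=0.9659 sinα=-0.2588 | (3,3) | tMaxX 0.3209 tMaxY 1.5841 | tΔX 1.0353 tΔY 3.8637
    t=0.3209 [x] (4,3)
    t=1.3562 [x] (5,3) — stop
  → r_7 = 1.3562

ranges = [1.6461, 1.8360, 2.7849, 3.1061, 1.4597, 2.6200, 1.3562]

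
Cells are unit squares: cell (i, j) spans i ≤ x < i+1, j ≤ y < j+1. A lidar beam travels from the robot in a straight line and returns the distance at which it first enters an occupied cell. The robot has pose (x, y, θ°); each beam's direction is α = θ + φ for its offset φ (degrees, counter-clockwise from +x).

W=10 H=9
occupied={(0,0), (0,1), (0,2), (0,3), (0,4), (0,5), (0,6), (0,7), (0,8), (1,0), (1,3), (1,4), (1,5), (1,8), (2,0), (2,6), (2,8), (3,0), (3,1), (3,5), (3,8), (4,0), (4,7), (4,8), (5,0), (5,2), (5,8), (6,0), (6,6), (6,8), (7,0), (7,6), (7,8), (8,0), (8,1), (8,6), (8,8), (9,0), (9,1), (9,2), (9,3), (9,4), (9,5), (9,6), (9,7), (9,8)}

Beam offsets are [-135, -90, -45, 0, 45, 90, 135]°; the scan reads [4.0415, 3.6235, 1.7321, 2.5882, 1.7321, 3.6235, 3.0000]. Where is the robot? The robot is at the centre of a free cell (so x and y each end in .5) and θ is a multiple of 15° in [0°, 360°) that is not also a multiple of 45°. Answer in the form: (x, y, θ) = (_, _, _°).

The pose lattice has 44·16 = 704 candidates. Test each by forward raycasting.
  (1.5, 1.5, 165°): beam 1 = 8.6603 ≠ 4.0415 ✗
  (4.5, 6.5, 300°): beam 1 = 1.5529 ≠ 4.0415 ✗
  (4.5, 2.5, 60°): beam 1 = 1.5529 ≠ 4.0415 ✗
  (1.5, 2.5, 75°): beam 1 = 1.7321 ≠ 4.0415 ✗
  …
  (5.5, 4.5, 105°): r_1=4.0415, r_2=3.6235, r_3=1.7321, r_4=2.5882, r_5=1.7321, r_6=3.6235, r_7=3.0000 — all match ✓
Only this pose fits every beam.

(x, y, θ) = (5.5, 4.5, 105°)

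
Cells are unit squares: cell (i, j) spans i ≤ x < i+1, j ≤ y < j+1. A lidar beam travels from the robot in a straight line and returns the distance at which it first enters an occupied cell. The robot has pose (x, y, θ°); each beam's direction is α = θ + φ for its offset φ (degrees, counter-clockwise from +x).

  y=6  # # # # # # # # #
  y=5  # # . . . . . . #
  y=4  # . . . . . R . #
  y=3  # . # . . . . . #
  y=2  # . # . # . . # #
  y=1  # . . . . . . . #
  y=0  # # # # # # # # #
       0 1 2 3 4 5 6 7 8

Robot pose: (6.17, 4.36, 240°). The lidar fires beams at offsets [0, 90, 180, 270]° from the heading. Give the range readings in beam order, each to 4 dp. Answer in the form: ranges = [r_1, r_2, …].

ranges = [2.3400, 2.1131, 1.8937, 3.2800]

beam 1: φ=0°, α=240°
  dir = (cos 240°, sin 240°) = (-0.5000, -0.8660); from cell (6,4)
  next x-line at t=0.3400, next y-line at t=0.4157; Δt_x=2.0000, Δt_y=1.1547
    x: enter (5,4) at t=0.3400
    y: enter (5,3) at t=0.4157
    y: enter (5,2) at t=1.5704
    x: enter (4,2) at t=2.3400 ← occupied
  → r_1 = 2.3400
beam 2: φ=90°, α=330°
  dir = (cos 330°, sin 330°) = (0.8660, -0.5000); from cell (6,4)
  next x-line at t=0.9584, next y-line at t=0.7200; Δt_x=1.1547, Δt_y=2.0000
    y: enter (6,3) at t=0.7200
    x: enter (7,3) at t=0.9584
    x: enter (8,3) at t=2.1131 ← occupied
  → r_2 = 2.1131
beam 3: φ=180°, α=60°
  dir = (cos 60°, sin 60°) = (0.5000, 0.8660); from cell (6,4)
  next x-line at t=1.6600, next y-line at t=0.7390; Δt_x=2.0000, Δt_y=1.1547
    y: enter (6,5) at t=0.7390
    x: enter (7,5) at t=1.6600
    y: enter (7,6) at t=1.8937 ← occupied
  → r_3 = 1.8937
beam 4: φ=270°, α=150°
  dir = (cos 150°, sin 150°) = (-0.8660, 0.5000); from cell (6,4)
  next x-line at t=0.1963, next y-line at t=1.2800; Δt_x=1.1547, Δt_y=2.0000
    x: enter (5,4) at t=0.1963
    y: enter (5,5) at t=1.2800
    x: enter (4,5) at t=1.3510
    x: enter (3,5) at t=2.5057
    y: enter (3,6) at t=3.2800 ← occupied
  → r_4 = 3.2800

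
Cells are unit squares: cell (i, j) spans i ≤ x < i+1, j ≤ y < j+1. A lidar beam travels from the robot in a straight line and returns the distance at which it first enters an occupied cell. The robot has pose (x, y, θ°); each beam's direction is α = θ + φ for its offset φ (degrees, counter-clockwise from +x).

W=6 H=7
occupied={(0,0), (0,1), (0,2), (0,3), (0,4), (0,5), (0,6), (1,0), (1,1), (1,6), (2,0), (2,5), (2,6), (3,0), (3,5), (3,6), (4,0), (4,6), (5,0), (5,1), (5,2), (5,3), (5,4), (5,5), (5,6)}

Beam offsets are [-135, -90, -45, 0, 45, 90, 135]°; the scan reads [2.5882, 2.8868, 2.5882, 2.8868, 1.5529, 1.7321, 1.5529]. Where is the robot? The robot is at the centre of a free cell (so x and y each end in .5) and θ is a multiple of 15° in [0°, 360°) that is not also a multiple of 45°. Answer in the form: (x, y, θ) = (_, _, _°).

(x, y, θ) = (3.5, 3.5, 300°)

The pose lattice has 17·16 = 272 candidates. Test each by forward raycasting.
  (4.5, 1.5, 330°): beam 1 = 1.9319 ≠ 2.5882 ✗
  (1.5, 5.5, 345°): beam 1 = 0.5774 ≠ 2.5882 ✗
  (4.5, 3.5, 345°): beam 1 = 3.0000 ≠ 2.5882 ✗
  …
  (3.5, 3.5, 300°): r_1=2.5882, r_2=2.8868, r_3=2.5882, r_4=2.8868, r_5=1.5529, r_6=1.7321, r_7=1.5529 — all match ✓
Unique over the lattice → pose = (3.5, 3.5, 300°).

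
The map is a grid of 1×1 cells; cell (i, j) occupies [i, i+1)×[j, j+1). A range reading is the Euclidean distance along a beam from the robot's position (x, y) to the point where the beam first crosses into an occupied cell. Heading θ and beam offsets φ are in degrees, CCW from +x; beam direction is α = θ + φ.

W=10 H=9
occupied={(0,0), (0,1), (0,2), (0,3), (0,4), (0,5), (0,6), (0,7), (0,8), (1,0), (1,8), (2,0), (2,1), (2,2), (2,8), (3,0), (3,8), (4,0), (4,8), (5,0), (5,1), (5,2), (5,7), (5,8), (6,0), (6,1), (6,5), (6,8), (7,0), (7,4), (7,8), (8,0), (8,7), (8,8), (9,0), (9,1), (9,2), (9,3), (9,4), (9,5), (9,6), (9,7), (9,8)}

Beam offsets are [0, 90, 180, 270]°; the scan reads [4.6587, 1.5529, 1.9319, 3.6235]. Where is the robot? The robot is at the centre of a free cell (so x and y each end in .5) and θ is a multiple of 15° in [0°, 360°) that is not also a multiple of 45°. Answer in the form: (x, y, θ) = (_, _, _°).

Candidates: 47 free-cell centres × 16 headings = 752 poses. Raycast each; keep the one whose scan matches to 4 dp.
  (7.5, 1.5, 210°): beam 1 = 0.5774 ≠ 4.6587 ✗
  (7.5, 7.5, 120°): beam 1 = 0.5774 ≠ 4.6587 ✗
  (4.5, 1.5, 150°): beam 1 = 1.7321 ≠ 4.6587 ✗
  (2.5, 6.5, 285°): beam 1 = 5.6940 ≠ 4.6587 ✗
  (6.5, 2.5, 345°): beam 1 = 2.5882 ≠ 4.6587 ✗
  …
  (4.5, 5.5, 255°): r_1=4.6587, r_2=1.5529, r_3=1.9319, r_4=3.6235 — all match ✓
Only this pose fits every beam.

(x, y, θ) = (4.5, 5.5, 255°)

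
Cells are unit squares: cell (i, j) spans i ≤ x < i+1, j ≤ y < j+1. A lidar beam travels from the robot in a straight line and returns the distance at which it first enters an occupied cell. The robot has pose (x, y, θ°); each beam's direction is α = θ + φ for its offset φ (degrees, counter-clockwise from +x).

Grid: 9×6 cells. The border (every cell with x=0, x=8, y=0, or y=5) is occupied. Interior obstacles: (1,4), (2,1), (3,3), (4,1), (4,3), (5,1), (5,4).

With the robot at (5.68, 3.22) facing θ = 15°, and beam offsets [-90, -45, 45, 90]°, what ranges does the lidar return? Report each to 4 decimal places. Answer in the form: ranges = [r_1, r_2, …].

beam 1: φ=-90°, α=285°
  cosα=0.2588 sinα=-0.9659 | (5,3) | tMaxX 1.2364 tMaxY 0.2278 | tΔX 3.8637 tΔY 1.0353
    t=0.2278 [y] (5,2)
    t=1.2364 [x] (6,2)
    t=1.2630 [y] (6,1)
    t=2.2983 [y] (6,0) — stop
  → r_1 = 2.2983
beam 2: φ=-45°, α=330°
  cosα=0.8660 sinα=-0.5000 | (5,3) | tMaxX 0.3695 tMaxY 0.4400 | tΔX 1.1547 tΔY 2.0000
    t=0.3695 [x] (6,3)
    t=0.4400 [y] (6,2)
    t=1.5242 [x] (7,2)
    t=2.4400 [y] (7,1)
    t=2.6789 [x] (8,1) — stop
  → r_2 = 2.6789
beam 3: φ=45°, α=60°
  cosα=0.5000 sinα=0.8660 | (5,3) | tMaxX 0.6400 tMaxY 0.9007 | tΔX 2.0000 tΔY 1.1547
    t=0.6400 [x] (6,3)
    t=0.9007 [y] (6,4)
    t=2.0554 [y] (6,5) — stop
  → r_3 = 2.0554
beam 4: φ=90°, α=105°
  cosα=-0.2588 sinα=0.9659 | (5,3) | tMaxX 2.6273 tMaxY 0.8075 | tΔX 3.8637 tΔY 1.0353
    t=0.8075 [y] (5,4) — stop
  → r_4 = 0.8075

ranges = [2.2983, 2.6789, 2.0554, 0.8075]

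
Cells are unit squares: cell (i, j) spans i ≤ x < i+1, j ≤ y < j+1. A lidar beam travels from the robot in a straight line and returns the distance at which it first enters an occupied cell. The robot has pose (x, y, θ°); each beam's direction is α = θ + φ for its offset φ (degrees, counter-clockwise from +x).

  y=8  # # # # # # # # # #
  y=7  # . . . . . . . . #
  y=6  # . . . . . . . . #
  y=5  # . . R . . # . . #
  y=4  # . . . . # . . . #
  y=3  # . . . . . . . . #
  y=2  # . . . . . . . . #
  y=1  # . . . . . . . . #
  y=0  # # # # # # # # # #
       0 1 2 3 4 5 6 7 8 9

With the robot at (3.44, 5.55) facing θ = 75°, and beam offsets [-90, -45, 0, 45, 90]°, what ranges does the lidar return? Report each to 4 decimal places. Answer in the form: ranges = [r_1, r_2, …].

beam 1: φ=-90°, α=345°
  direction (0.9659, -0.2588); cell (3,5); t to first gridline: x 0.5798, y 2.1250 (then +1.0353 / +3.8637)
    (4,5) via x @ 0.5798
    (5,5) via x @ 1.6150
    (5,4) via y @ 2.1250  # hit
  → r_1 = 2.1250
beam 2: φ=-45°, α=30°
  direction (0.8660, 0.5000); cell (3,5); t to first gridline: x 0.6466, y 0.9000 (then +1.1547 / +2.0000)
    (4,5) via x @ 0.6466
    (4,6) via y @ 0.9000
    (5,6) via x @ 1.8013
    (5,7) via y @ 2.9000
    (6,7) via x @ 2.9560
    (7,7) via x @ 4.1107
    (7,8) via y @ 4.9000  # hit
  → r_2 = 4.9000
beam 3: φ=0°, α=75°
  direction (0.2588, 0.9659); cell (3,5); t to first gridline: x 2.1637, y 0.4659 (then +3.8637 / +1.0353)
    (3,6) via y @ 0.4659
    (3,7) via y @ 1.5012
    (4,7) via x @ 2.1637
    (4,8) via y @ 2.5364  # hit
  → r_3 = 2.5364
beam 4: φ=45°, α=120°
  direction (-0.5000, 0.8660); cell (3,5); t to first gridline: x 0.8800, y 0.5196 (then +2.0000 / +1.1547)
    (3,6) via y @ 0.5196
    (2,6) via x @ 0.8800
    (2,7) via y @ 1.6743
    (2,8) via y @ 2.8290  # hit
  → r_4 = 2.8290
beam 5: φ=90°, α=165°
  direction (-0.9659, 0.2588); cell (3,5); t to first gridline: x 0.4555, y 1.7387 (then +1.0353 / +3.8637)
    (2,5) via x @ 0.4555
    (1,5) via x @ 1.4908
    (1,6) via y @ 1.7387
    (0,6) via x @ 2.5261  # hit
  → r_5 = 2.5261

ranges = [2.1250, 4.9000, 2.5364, 2.8290, 2.5261]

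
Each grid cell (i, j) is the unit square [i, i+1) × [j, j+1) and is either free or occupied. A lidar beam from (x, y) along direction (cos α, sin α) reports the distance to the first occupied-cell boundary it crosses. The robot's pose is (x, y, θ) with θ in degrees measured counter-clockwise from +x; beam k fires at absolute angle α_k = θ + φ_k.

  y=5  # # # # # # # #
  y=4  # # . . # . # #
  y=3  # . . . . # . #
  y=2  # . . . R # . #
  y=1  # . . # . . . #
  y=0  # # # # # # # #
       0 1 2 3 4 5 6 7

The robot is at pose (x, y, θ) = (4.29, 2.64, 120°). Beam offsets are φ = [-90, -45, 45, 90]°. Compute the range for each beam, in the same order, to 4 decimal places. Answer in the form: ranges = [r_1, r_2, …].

beam 1: φ=-90°, α=30°
  cosα=0.8660 sinα=0.5000 | (4,2) | tMaxX 0.8198 tMaxY 0.7200 | tΔX 1.1547 tΔY 2.0000
    t=0.7200 [y] (4,3)
    t=0.8198 [x] (5,3) — stop
  → r_1 = 0.8198
beam 2: φ=-45°, α=75°
  cosα=0.2588 sinα=0.9659 | (4,2) | tMaxX 2.7432 tMaxY 0.3727 | tΔX 3.8637 tΔY 1.0353
    t=0.3727 [y] (4,3)
    t=1.4080 [y] (4,4) — stop
  → r_2 = 1.4080
beam 3: φ=45°, α=165°
  cosα=-0.9659 sinα=0.2588 | (4,2) | tMaxX 0.3002 tMaxY 1.3909 | tΔX 1.0353 tΔY 3.8637
    t=0.3002 [x] (3,2)
    t=1.3355 [x] (2,2)
    t=1.3909 [y] (2,3)
    t=2.3708 [x] (1,3)
    t=3.4061 [x] (0,3) — stop
  → r_3 = 3.4061
beam 4: φ=90°, α=210°
  cosα=-0.8660 sinα=-0.5000 | (4,2) | tMaxX 0.3349 tMaxY 1.2800 | tΔX 1.1547 tΔY 2.0000
    t=0.3349 [x] (3,2)
    t=1.2800 [y] (3,1) — stop
  → r_4 = 1.2800

ranges = [0.8198, 1.4080, 3.4061, 1.2800]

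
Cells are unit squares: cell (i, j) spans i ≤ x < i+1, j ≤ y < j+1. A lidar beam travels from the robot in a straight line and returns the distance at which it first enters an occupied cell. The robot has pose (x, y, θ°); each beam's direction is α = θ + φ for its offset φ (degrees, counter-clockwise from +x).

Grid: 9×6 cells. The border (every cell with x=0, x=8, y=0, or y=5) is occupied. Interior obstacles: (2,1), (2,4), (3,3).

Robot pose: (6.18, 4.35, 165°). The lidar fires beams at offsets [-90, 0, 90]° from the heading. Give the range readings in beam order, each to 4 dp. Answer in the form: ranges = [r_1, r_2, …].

beam 1: φ=-90°, α=75°
  direction (0.2588, 0.9659); cell (6,4); t to first gridline: x 3.1682, y 0.6729 (then +3.8637 / +1.0353)
    (6,5) via y @ 0.6729  # hit
  → r_1 = 0.6729
beam 2: φ=0°, α=165°
  direction (-0.9659, 0.2588); cell (6,4); t to first gridline: x 0.1863, y 2.5114 (then +1.0353 / +3.8637)
    (5,4) via x @ 0.1863
    (4,4) via x @ 1.2216
    (3,4) via x @ 2.2569
    (3,5) via y @ 2.5114  # hit
  → r_2 = 2.5114
beam 3: φ=90°, α=255°
  direction (-0.2588, -0.9659); cell (6,4); t to first gridline: x 0.6955, y 0.3623 (then +3.8637 / +1.0353)
    (6,3) via y @ 0.3623
    (5,3) via x @ 0.6955
    (5,2) via y @ 1.3976
    (5,1) via y @ 2.4329
    (5,0) via y @ 3.4682  # hit
  → r_3 = 3.4682

ranges = [0.6729, 2.5114, 3.4682]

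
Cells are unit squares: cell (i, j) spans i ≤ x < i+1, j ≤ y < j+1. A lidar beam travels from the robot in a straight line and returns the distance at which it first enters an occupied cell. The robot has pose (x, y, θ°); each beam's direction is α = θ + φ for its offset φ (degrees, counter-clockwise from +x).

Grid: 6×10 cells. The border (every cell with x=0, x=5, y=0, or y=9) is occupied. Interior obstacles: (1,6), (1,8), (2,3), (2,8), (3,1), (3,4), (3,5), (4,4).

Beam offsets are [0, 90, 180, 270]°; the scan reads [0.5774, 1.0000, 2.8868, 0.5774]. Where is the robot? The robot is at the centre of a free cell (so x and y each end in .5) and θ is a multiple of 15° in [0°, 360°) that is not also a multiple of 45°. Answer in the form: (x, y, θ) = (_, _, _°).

(x, y, θ) = (4.5, 8.5, 60°)

Enumerate (i+0.5, j+0.5, θ) over the 24 free cells and 16 admissible headings. For each, cast all 4 beams and compare to the given ranges.
  (4.5, 1.5, 285°): beam 1 = 0.5176 ≠ 0.5774 ✗
  (4.5, 7.5, 240°): beam 1 = 1.7321 ≠ 0.5774 ✗
  (2.5, 7.5, 15°): beam 1 = 2.5882 ≠ 0.5774 ✗
  (3.5, 3.5, 285°): beam 1 = 1.5529 ≠ 0.5774 ✗
  …
  (4.5, 8.5, 60°): r_1=0.5774, r_2=1.0000, r_3=2.8868, r_4=0.5774 — all match ✓
Only this pose fits every beam.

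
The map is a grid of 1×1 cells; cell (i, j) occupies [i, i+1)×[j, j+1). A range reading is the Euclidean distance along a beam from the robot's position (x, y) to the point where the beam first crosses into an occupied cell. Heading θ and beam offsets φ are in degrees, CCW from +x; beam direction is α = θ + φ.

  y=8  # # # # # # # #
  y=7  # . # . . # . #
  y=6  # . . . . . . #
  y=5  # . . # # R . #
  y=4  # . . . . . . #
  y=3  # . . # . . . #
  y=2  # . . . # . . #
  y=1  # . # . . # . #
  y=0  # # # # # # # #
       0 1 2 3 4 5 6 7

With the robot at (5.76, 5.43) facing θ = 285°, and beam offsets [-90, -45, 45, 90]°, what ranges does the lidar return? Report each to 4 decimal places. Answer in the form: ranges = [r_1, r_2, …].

ranges = [0.7868, 2.8059, 1.4318, 1.2837]

beam 1: φ=-90°, α=195°
  d=(-0.9659,-0.2588)  start (5,5)  tX=0.7868 tY=1.6614  stride 1/|dx|=1.0353 1/|dy|=3.8637
    cross x-line → (4,5), t=0.7868 (wall)
  → r_1 = 0.7868
beam 2: φ=-45°, α=240°
  d=(-0.5000,-0.8660)  start (5,5)  tX=1.5200 tY=0.4965  stride 1/|dx|=2.0000 1/|dy|=1.1547
    cross y-line → (5,4), t=0.4965
    cross x-line → (4,4), t=1.5200
    cross y-line → (4,3), t=1.6512
    cross y-line → (4,2), t=2.8059 (wall)
  → r_2 = 2.8059
beam 3: φ=45°, α=330°
  d=(0.8660,-0.5000)  start (5,5)  tX=0.2771 tY=0.8600  stride 1/|dx|=1.1547 1/|dy|=2.0000
    cross x-line → (6,5), t=0.2771
    cross y-line → (6,4), t=0.8600
    cross x-line → (7,4), t=1.4318 (wall)
  → r_3 = 1.4318
beam 4: φ=90°, α=15°
  d=(0.9659,0.2588)  start (5,5)  tX=0.2485 tY=2.2023  stride 1/|dx|=1.0353 1/|dy|=3.8637
    cross x-line → (6,5), t=0.2485
    cross x-line → (7,5), t=1.2837 (wall)
  → r_4 = 1.2837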